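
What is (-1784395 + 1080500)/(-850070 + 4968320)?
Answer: -140779/823650 ≈ -0.17092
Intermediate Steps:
(-1784395 + 1080500)/(-850070 + 4968320) = -703895/4118250 = -703895*1/4118250 = -140779/823650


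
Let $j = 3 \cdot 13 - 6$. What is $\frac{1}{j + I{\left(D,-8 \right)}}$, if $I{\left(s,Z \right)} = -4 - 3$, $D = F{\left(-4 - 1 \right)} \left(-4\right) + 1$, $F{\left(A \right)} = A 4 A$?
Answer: $\frac{1}{26} \approx 0.038462$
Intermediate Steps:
$j = 33$ ($j = 39 - 6 = 33$)
$F{\left(A \right)} = 4 A^{2}$ ($F{\left(A \right)} = 4 A A = 4 A^{2}$)
$D = -399$ ($D = 4 \left(-4 - 1\right)^{2} \left(-4\right) + 1 = 4 \left(-5\right)^{2} \left(-4\right) + 1 = 4 \cdot 25 \left(-4\right) + 1 = 100 \left(-4\right) + 1 = -400 + 1 = -399$)
$I{\left(s,Z \right)} = -7$
$\frac{1}{j + I{\left(D,-8 \right)}} = \frac{1}{33 - 7} = \frac{1}{26}$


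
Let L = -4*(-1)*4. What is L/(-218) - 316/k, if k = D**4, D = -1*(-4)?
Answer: -9123/6976 ≈ -1.3078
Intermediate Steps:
D = 4
k = 256 (k = 4**4 = 256)
L = 16 (L = 4*4 = 16)
L/(-218) - 316/k = 16/(-218) - 316/256 = 16*(-1/218) - 316*1/256 = -8/109 - 79/64 = -9123/6976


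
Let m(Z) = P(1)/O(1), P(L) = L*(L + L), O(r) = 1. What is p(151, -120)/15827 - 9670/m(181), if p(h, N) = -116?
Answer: -76523661/15827 ≈ -4835.0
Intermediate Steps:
P(L) = 2*L² (P(L) = L*(2*L) = 2*L²)
m(Z) = 2 (m(Z) = (2*1²)/1 = (2*1)*1 = 2*1 = 2)
p(151, -120)/15827 - 9670/m(181) = -116/15827 - 9670/2 = -116*1/15827 - 9670*½ = -116/15827 - 4835 = -76523661/15827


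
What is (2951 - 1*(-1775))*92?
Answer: 434792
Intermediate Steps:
(2951 - 1*(-1775))*92 = (2951 + 1775)*92 = 4726*92 = 434792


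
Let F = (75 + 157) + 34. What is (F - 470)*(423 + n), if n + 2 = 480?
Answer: -183804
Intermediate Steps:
n = 478 (n = -2 + 480 = 478)
F = 266 (F = 232 + 34 = 266)
(F - 470)*(423 + n) = (266 - 470)*(423 + 478) = -204*901 = -183804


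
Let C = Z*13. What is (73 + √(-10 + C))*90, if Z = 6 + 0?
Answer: 6570 + 180*√17 ≈ 7312.2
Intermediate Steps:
Z = 6
C = 78 (C = 6*13 = 78)
(73 + √(-10 + C))*90 = (73 + √(-10 + 78))*90 = (73 + √68)*90 = (73 + 2*√17)*90 = 6570 + 180*√17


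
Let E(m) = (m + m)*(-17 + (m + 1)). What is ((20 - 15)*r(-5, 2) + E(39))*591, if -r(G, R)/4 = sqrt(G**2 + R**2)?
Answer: 1060254 - 11820*sqrt(29) ≈ 9.9660e+5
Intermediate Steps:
r(G, R) = -4*sqrt(G**2 + R**2)
E(m) = 2*m*(-16 + m) (E(m) = (2*m)*(-17 + (1 + m)) = (2*m)*(-16 + m) = 2*m*(-16 + m))
((20 - 15)*r(-5, 2) + E(39))*591 = ((20 - 15)*(-4*sqrt((-5)**2 + 2**2)) + 2*39*(-16 + 39))*591 = (5*(-4*sqrt(25 + 4)) + 2*39*23)*591 = (5*(-4*sqrt(29)) + 1794)*591 = (-20*sqrt(29) + 1794)*591 = (1794 - 20*sqrt(29))*591 = 1060254 - 11820*sqrt(29)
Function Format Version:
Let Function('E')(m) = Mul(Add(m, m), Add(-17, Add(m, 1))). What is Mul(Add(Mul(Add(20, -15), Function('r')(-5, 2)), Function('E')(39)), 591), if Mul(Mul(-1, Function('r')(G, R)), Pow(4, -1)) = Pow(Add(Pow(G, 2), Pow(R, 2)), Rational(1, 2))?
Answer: Add(1060254, Mul(-11820, Pow(29, Rational(1, 2)))) ≈ 9.9660e+5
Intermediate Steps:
Function('r')(G, R) = Mul(-4, Pow(Add(Pow(G, 2), Pow(R, 2)), Rational(1, 2)))
Function('E')(m) = Mul(2, m, Add(-16, m)) (Function('E')(m) = Mul(Mul(2, m), Add(-17, Add(1, m))) = Mul(Mul(2, m), Add(-16, m)) = Mul(2, m, Add(-16, m)))
Mul(Add(Mul(Add(20, -15), Function('r')(-5, 2)), Function('E')(39)), 591) = Mul(Add(Mul(Add(20, -15), Mul(-4, Pow(Add(Pow(-5, 2), Pow(2, 2)), Rational(1, 2)))), Mul(2, 39, Add(-16, 39))), 591) = Mul(Add(Mul(5, Mul(-4, Pow(Add(25, 4), Rational(1, 2)))), Mul(2, 39, 23)), 591) = Mul(Add(Mul(5, Mul(-4, Pow(29, Rational(1, 2)))), 1794), 591) = Mul(Add(Mul(-20, Pow(29, Rational(1, 2))), 1794), 591) = Mul(Add(1794, Mul(-20, Pow(29, Rational(1, 2)))), 591) = Add(1060254, Mul(-11820, Pow(29, Rational(1, 2))))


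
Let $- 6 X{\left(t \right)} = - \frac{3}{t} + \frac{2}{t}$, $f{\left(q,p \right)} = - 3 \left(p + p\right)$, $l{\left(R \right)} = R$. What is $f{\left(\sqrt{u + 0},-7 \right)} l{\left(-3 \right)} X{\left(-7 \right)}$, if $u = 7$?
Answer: $3$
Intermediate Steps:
$f{\left(q,p \right)} = - 6 p$ ($f{\left(q,p \right)} = - 3 \cdot 2 p = - 6 p$)
$X{\left(t \right)} = \frac{1}{6 t}$ ($X{\left(t \right)} = - \frac{- \frac{3}{t} + \frac{2}{t}}{6} = - \frac{\left(-1\right) \frac{1}{t}}{6} = \frac{1}{6 t}$)
$f{\left(\sqrt{u + 0},-7 \right)} l{\left(-3 \right)} X{\left(-7 \right)} = \left(-6\right) \left(-7\right) \left(-3\right) \frac{1}{6 \left(-7\right)} = 42 \left(-3\right) \frac{1}{6} \left(- \frac{1}{7}\right) = \left(-126\right) \left(- \frac{1}{42}\right) = 3$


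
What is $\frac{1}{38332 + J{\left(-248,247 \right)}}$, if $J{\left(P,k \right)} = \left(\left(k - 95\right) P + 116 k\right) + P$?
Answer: $\frac{1}{29040} \approx 3.4435 \cdot 10^{-5}$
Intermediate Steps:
$J{\left(P,k \right)} = P + 116 k + P \left(-95 + k\right)$ ($J{\left(P,k \right)} = \left(\left(k - 95\right) P + 116 k\right) + P = \left(\left(-95 + k\right) P + 116 k\right) + P = \left(P \left(-95 + k\right) + 116 k\right) + P = \left(116 k + P \left(-95 + k\right)\right) + P = P + 116 k + P \left(-95 + k\right)$)
$\frac{1}{38332 + J{\left(-248,247 \right)}} = \frac{1}{38332 - 9292} = \frac{1}{29040}$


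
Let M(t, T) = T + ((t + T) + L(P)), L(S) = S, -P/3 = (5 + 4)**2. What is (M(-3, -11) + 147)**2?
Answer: 14641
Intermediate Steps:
P = -243 (P = -3*(5 + 4)**2 = -3*9**2 = -3*81 = -243)
M(t, T) = -243 + t + 2*T (M(t, T) = T + ((t + T) - 243) = T + ((T + t) - 243) = T + (-243 + T + t) = -243 + t + 2*T)
(M(-3, -11) + 147)**2 = ((-243 - 3 + 2*(-11)) + 147)**2 = ((-243 - 3 - 22) + 147)**2 = (-268 + 147)**2 = (-121)**2 = 14641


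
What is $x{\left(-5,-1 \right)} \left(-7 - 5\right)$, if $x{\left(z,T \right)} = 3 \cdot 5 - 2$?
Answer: $-156$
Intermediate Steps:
$x{\left(z,T \right)} = 13$ ($x{\left(z,T \right)} = 15 - 2 = 13$)
$x{\left(-5,-1 \right)} \left(-7 - 5\right) = 13 \left(-7 - 5\right) = 13 \left(-12\right) = -156$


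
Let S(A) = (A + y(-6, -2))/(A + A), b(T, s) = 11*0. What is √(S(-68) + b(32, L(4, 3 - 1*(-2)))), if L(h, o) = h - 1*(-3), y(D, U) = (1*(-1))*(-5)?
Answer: 3*√238/68 ≈ 0.68061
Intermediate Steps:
y(D, U) = 5 (y(D, U) = -1*(-5) = 5)
L(h, o) = 3 + h (L(h, o) = h + 3 = 3 + h)
b(T, s) = 0
S(A) = (5 + A)/(2*A) (S(A) = (A + 5)/(A + A) = (5 + A)/((2*A)) = (5 + A)*(1/(2*A)) = (5 + A)/(2*A))
√(S(-68) + b(32, L(4, 3 - 1*(-2)))) = √((½)*(5 - 68)/(-68) + 0) = √((½)*(-1/68)*(-63) + 0) = √(63/136 + 0) = √(63/136) = 3*√238/68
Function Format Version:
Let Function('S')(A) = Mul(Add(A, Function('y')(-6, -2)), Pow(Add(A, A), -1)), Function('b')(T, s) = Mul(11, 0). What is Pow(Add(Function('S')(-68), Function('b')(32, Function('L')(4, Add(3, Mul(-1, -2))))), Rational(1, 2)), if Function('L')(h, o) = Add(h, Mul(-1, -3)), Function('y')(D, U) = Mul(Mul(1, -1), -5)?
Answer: Mul(Rational(3, 68), Pow(238, Rational(1, 2))) ≈ 0.68061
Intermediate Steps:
Function('y')(D, U) = 5 (Function('y')(D, U) = Mul(-1, -5) = 5)
Function('L')(h, o) = Add(3, h) (Function('L')(h, o) = Add(h, 3) = Add(3, h))
Function('b')(T, s) = 0
Function('S')(A) = Mul(Rational(1, 2), Pow(A, -1), Add(5, A)) (Function('S')(A) = Mul(Add(A, 5), Pow(Add(A, A), -1)) = Mul(Add(5, A), Pow(Mul(2, A), -1)) = Mul(Add(5, A), Mul(Rational(1, 2), Pow(A, -1))) = Mul(Rational(1, 2), Pow(A, -1), Add(5, A)))
Pow(Add(Function('S')(-68), Function('b')(32, Function('L')(4, Add(3, Mul(-1, -2))))), Rational(1, 2)) = Pow(Add(Mul(Rational(1, 2), Pow(-68, -1), Add(5, -68)), 0), Rational(1, 2)) = Pow(Add(Mul(Rational(1, 2), Rational(-1, 68), -63), 0), Rational(1, 2)) = Pow(Add(Rational(63, 136), 0), Rational(1, 2)) = Pow(Rational(63, 136), Rational(1, 2)) = Mul(Rational(3, 68), Pow(238, Rational(1, 2)))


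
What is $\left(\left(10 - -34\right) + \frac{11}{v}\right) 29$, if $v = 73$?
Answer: $\frac{93467}{73} \approx 1280.4$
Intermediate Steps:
$\left(\left(10 - -34\right) + \frac{11}{v}\right) 29 = \left(\left(10 - -34\right) + \frac{11}{73}\right) 29 = \left(\left(10 + 34\right) + 11 \cdot \frac{1}{73}\right) 29 = \left(44 + \frac{11}{73}\right) 29 = \frac{3223}{73} \cdot 29 = \frac{93467}{73}$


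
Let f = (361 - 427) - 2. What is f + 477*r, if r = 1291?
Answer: 615739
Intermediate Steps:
f = -68 (f = -66 - 2 = -68)
f + 477*r = -68 + 477*1291 = -68 + 615807 = 615739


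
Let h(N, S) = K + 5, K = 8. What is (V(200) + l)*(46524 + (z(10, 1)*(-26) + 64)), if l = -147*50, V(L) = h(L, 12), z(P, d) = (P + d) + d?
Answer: -339527012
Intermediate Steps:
z(P, d) = P + 2*d
h(N, S) = 13 (h(N, S) = 8 + 5 = 13)
V(L) = 13
l = -7350
(V(200) + l)*(46524 + (z(10, 1)*(-26) + 64)) = (13 - 7350)*(46524 + ((10 + 2*1)*(-26) + 64)) = -7337*(46524 + ((10 + 2)*(-26) + 64)) = -7337*(46524 + (12*(-26) + 64)) = -7337*(46524 + (-312 + 64)) = -7337*(46524 - 248) = -7337*46276 = -339527012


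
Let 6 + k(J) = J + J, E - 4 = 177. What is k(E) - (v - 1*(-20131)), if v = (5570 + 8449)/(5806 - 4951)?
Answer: -5640548/285 ≈ -19791.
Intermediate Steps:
E = 181 (E = 4 + 177 = 181)
k(J) = -6 + 2*J (k(J) = -6 + (J + J) = -6 + 2*J)
v = 4673/285 (v = 14019/855 = 14019*(1/855) = 4673/285 ≈ 16.396)
k(E) - (v - 1*(-20131)) = (-6 + 2*181) - (4673/285 - 1*(-20131)) = (-6 + 362) - (4673/285 + 20131) = 356 - 1*5742008/285 = 356 - 5742008/285 = -5640548/285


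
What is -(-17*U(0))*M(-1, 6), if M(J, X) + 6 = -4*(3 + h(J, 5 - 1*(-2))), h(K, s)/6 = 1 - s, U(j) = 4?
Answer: 8568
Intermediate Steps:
h(K, s) = 6 - 6*s (h(K, s) = 6*(1 - s) = 6 - 6*s)
M(J, X) = 126 (M(J, X) = -6 - 4*(3 + (6 - 6*(5 - 1*(-2)))) = -6 - 4*(3 + (6 - 6*(5 + 2))) = -6 - 4*(3 + (6 - 6*7)) = -6 - 4*(3 + (6 - 42)) = -6 - 4*(3 - 36) = -6 - 4*(-33) = -6 + 132 = 126)
-(-17*U(0))*M(-1, 6) = -(-17*4)*126 = -(-68)*126 = -1*(-8568) = 8568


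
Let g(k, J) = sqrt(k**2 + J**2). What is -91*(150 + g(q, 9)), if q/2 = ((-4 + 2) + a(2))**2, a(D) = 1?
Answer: -13650 - 91*sqrt(85) ≈ -14489.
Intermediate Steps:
q = 2 (q = 2*((-4 + 2) + 1)**2 = 2*(-2 + 1)**2 = 2*(-1)**2 = 2*1 = 2)
g(k, J) = sqrt(J**2 + k**2)
-91*(150 + g(q, 9)) = -91*(150 + sqrt(9**2 + 2**2)) = -91*(150 + sqrt(81 + 4)) = -91*(150 + sqrt(85)) = -13650 - 91*sqrt(85)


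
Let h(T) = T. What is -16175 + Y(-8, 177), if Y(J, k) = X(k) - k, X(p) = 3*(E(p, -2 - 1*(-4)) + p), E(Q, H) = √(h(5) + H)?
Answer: -15821 + 3*√7 ≈ -15813.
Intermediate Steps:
E(Q, H) = √(5 + H)
X(p) = 3*p + 3*√7 (X(p) = 3*(√(5 + (-2 - 1*(-4))) + p) = 3*(√(5 + (-2 + 4)) + p) = 3*(√(5 + 2) + p) = 3*(√7 + p) = 3*(p + √7) = 3*p + 3*√7)
Y(J, k) = 2*k + 3*√7 (Y(J, k) = (3*k + 3*√7) - k = 2*k + 3*√7)
-16175 + Y(-8, 177) = -16175 + (2*177 + 3*√7) = -16175 + (354 + 3*√7) = -15821 + 3*√7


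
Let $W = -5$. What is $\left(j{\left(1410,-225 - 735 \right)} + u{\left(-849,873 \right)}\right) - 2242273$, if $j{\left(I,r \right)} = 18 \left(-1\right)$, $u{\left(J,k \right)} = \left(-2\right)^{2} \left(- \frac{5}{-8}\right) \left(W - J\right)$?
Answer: $-2240181$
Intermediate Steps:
$u{\left(J,k \right)} = - \frac{25}{2} - \frac{5 J}{2}$ ($u{\left(J,k \right)} = \left(-2\right)^{2} \left(- \frac{5}{-8}\right) \left(-5 - J\right) = 4 \left(\left(-5\right) \left(- \frac{1}{8}\right)\right) \left(-5 - J\right) = 4 \cdot \frac{5}{8} \left(-5 - J\right) = \frac{5 \left(-5 - J\right)}{2} = - \frac{25}{2} - \frac{5 J}{2}$)
$j{\left(I,r \right)} = -18$
$\left(j{\left(1410,-225 - 735 \right)} + u{\left(-849,873 \right)}\right) - 2242273 = \left(-18 - -2110\right) - 2242273 = \left(-18 + \left(- \frac{25}{2} + \frac{4245}{2}\right)\right) - 2242273 = \left(-18 + 2110\right) - 2242273 = 2092 - 2242273 = -2240181$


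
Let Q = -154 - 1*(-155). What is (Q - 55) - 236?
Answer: -290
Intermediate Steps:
Q = 1 (Q = -154 + 155 = 1)
(Q - 55) - 236 = (1 - 55) - 236 = -54 - 236 = -290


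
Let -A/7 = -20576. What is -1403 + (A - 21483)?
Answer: 121146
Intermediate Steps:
A = 144032 (A = -7*(-20576) = 144032)
-1403 + (A - 21483) = -1403 + (144032 - 21483) = -1403 + 122549 = 121146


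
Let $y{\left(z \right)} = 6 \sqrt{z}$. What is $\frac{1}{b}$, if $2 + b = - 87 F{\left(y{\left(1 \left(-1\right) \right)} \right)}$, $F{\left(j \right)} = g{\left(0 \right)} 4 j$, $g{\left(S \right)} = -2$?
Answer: $- \frac{1}{8719490} - \frac{1044 i}{4359745} \approx -1.1469 \cdot 10^{-7} - 0.00023946 i$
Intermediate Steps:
$F{\left(j \right)} = - 8 j$ ($F{\left(j \right)} = \left(-2\right) 4 j = - 8 j$)
$b = -2 + 4176 i$ ($b = -2 - 87 \left(- 8 \cdot 6 \sqrt{1 \left(-1\right)}\right) = -2 - 87 \left(- 8 \cdot 6 \sqrt{-1}\right) = -2 - 87 \left(- 8 \cdot 6 i\right) = -2 - 87 \left(- 48 i\right) = -2 + 4176 i \approx -2.0 + 4176.0 i$)
$\frac{1}{b} = \frac{1}{-2 + 4176 i} = \frac{-2 - 4176 i}{17438980}$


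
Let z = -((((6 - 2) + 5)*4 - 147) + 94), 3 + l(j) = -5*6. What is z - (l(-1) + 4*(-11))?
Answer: 94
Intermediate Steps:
l(j) = -33 (l(j) = -3 - 5*6 = -3 - 30 = -33)
z = 17 (z = -(((4 + 5)*4 - 147) + 94) = -((9*4 - 147) + 94) = -((36 - 147) + 94) = -(-111 + 94) = -1*(-17) = 17)
z - (l(-1) + 4*(-11)) = 17 - (-33 + 4*(-11)) = 17 - (-33 - 44) = 17 - 1*(-77) = 17 + 77 = 94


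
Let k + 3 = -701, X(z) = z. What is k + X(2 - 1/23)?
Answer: -16147/23 ≈ -702.04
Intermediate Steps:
k = -704 (k = -3 - 701 = -704)
k + X(2 - 1/23) = -704 + (2 - 1/23) = -704 + 45/23 = -16147/23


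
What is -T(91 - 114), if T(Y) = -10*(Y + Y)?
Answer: -460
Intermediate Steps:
T(Y) = -20*Y
-T(91 - 114) = -(-20)*(91 - 114) = -(-20)*(-23) = -1*460 = -460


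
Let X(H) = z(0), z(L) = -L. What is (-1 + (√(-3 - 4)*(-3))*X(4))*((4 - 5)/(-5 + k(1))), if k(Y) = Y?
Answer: -¼ ≈ -0.25000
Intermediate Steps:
X(H) = 0 (X(H) = -1*0 = 0)
(-1 + (√(-3 - 4)*(-3))*X(4))*((4 - 5)/(-5 + k(1))) = (-1 + (√(-3 - 4)*(-3))*0)*((4 - 5)/(-5 + 1)) = (-1 + (√(-7)*(-3))*0)*(-1/(-4)) = (-1 + ((I*√7)*(-3))*0)*(-1*(-¼)) = (-1 - 3*I*√7*0)*(¼) = (-1 + 0)*(¼) = -1*¼ = -¼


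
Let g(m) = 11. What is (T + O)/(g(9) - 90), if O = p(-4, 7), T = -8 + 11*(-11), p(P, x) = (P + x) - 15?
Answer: 141/79 ≈ 1.7848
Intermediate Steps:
p(P, x) = -15 + P + x
T = -129 (T = -8 - 121 = -129)
O = -12 (O = -15 - 4 + 7 = -12)
(T + O)/(g(9) - 90) = (-129 - 12)/(11 - 90) = -141/(-79) = -141*(-1/79) = 141/79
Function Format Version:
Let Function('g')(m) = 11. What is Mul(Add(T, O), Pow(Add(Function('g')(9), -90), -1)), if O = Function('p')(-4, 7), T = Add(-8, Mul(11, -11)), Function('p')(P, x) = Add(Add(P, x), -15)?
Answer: Rational(141, 79) ≈ 1.7848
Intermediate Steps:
Function('p')(P, x) = Add(-15, P, x)
T = -129 (T = Add(-8, -121) = -129)
O = -12 (O = Add(-15, -4, 7) = -12)
Mul(Add(T, O), Pow(Add(Function('g')(9), -90), -1)) = Mul(Add(-129, -12), Pow(Add(11, -90), -1)) = Mul(-141, Pow(-79, -1)) = Mul(-141, Rational(-1, 79)) = Rational(141, 79)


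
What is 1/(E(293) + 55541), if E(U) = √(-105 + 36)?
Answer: 55541/3084802750 - I*√69/3084802750 ≈ 1.8005e-5 - 2.6928e-9*I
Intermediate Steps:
E(U) = I*√69 (E(U) = √(-69) = I*√69)
1/(E(293) + 55541) = 1/(I*√69 + 55541) = 1/(55541 + I*√69)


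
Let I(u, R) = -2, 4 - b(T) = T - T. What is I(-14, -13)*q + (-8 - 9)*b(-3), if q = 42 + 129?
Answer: -410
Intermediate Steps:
b(T) = 4 (b(T) = 4 - (T - T) = 4 - 1*0 = 4 + 0 = 4)
q = 171
I(-14, -13)*q + (-8 - 9)*b(-3) = -2*171 + (-8 - 9)*4 = -342 - 17*4 = -342 - 68 = -410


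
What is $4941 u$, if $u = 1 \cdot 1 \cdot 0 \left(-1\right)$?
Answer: $0$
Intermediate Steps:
$u = 0$ ($u = 1 \cdot 0 \left(-1\right) = 1 \cdot 0 = 0$)
$4941 u = 4941 \cdot 0 = 0$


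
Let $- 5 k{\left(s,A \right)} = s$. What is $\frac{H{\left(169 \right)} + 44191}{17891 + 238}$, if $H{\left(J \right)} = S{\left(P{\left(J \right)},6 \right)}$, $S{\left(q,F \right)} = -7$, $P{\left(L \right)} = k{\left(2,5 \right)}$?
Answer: $\frac{14728}{6043} \approx 2.4372$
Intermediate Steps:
$k{\left(s,A \right)} = - \frac{s}{5}$
$P{\left(L \right)} = - \frac{2}{5}$ ($P{\left(L \right)} = \left(- \frac{1}{5}\right) 2 = - \frac{2}{5}$)
$H{\left(J \right)} = -7$
$\frac{H{\left(169 \right)} + 44191}{17891 + 238} = \frac{-7 + 44191}{17891 + 238} = \frac{44184}{18129} = 44184 \cdot \frac{1}{18129} = \frac{14728}{6043}$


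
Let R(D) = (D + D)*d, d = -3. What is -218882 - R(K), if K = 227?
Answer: -217520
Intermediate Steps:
R(D) = -6*D (R(D) = (D + D)*(-3) = (2*D)*(-3) = -6*D)
-218882 - R(K) = -218882 - (-6)*227 = -218882 - 1*(-1362) = -218882 + 1362 = -217520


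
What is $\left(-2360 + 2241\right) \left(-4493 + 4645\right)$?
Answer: $-18088$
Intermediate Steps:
$\left(-2360 + 2241\right) \left(-4493 + 4645\right) = \left(-119\right) 152 = -18088$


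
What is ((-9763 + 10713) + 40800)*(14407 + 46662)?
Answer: 2549630750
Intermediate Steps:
((-9763 + 10713) + 40800)*(14407 + 46662) = (950 + 40800)*61069 = 41750*61069 = 2549630750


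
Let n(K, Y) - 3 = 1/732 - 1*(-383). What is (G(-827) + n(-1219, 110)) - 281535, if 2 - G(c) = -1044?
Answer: -205035395/732 ≈ -2.8010e+5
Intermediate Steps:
G(c) = 1046 (G(c) = 2 - 1*(-1044) = 2 + 1044 = 1046)
n(K, Y) = 282553/732 (n(K, Y) = 3 + (1/732 - 1*(-383)) = 3 + (1/732 + 383) = 3 + 280357/732 = 282553/732)
(G(-827) + n(-1219, 110)) - 281535 = (1046 + 282553/732) - 281535 = 1048225/732 - 281535 = -205035395/732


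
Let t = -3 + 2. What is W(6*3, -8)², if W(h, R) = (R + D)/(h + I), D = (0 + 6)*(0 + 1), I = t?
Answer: 4/289 ≈ 0.013841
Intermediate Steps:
t = -1
I = -1
D = 6 (D = 6*1 = 6)
W(h, R) = (6 + R)/(-1 + h) (W(h, R) = (R + 6)/(h - 1) = (6 + R)/(-1 + h))
W(6*3, -8)² = ((6 - 8)/(-1 + 6*3))² = (-2/(-1 + 18))² = (-2/17)² = 4/289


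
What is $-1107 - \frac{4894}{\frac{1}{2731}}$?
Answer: $-13366621$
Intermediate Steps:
$-1107 - \frac{4894}{\frac{1}{2731}} = -1107 - 4894 \frac{1}{\frac{1}{2731}} = -1107 - 4894 \cdot 2731 = -1107 - 13365514 = -13366621$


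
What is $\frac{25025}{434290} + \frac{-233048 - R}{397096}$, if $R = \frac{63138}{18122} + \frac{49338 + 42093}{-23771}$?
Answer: $- \frac{28910570890041933}{54624819069698878} \approx -0.52926$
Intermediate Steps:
$R = - \frac{4589976}{12669943}$ ($R = 63138 \cdot \frac{1}{18122} + 91431 \left(- \frac{1}{23771}\right) = \frac{1857}{533} - \frac{91431}{23771} = - \frac{4589976}{12669943} \approx -0.36227$)
$\frac{25025}{434290} + \frac{-233048 - R}{397096} = \frac{25025}{434290} + \frac{-233048 - - \frac{4589976}{12669943}}{397096} = 25025 \cdot \frac{1}{434290} + \left(-233048 + \frac{4589976}{12669943}\right) \frac{1}{397096} = \frac{5005}{86858} - \frac{369087535786}{628897960691} = - \frac{28910570890041933}{54624819069698878}$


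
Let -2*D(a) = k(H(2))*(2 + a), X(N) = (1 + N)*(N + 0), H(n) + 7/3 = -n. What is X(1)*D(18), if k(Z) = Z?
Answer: 260/3 ≈ 86.667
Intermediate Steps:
H(n) = -7/3 - n
X(N) = N*(1 + N) (X(N) = (1 + N)*N = N*(1 + N))
D(a) = 13/3 + 13*a/6 (D(a) = -(-7/3 - 1*2)*(2 + a)/2 = -(-7/3 - 2)*(2 + a)/2 = -(-13)*(2 + a)/6 = -(-26/3 - 13*a/3)/2 = 13/3 + 13*a/6)
X(1)*D(18) = (1*(1 + 1))*(13/3 + (13/6)*18) = (1*2)*(13/3 + 39) = 2*(130/3) = 260/3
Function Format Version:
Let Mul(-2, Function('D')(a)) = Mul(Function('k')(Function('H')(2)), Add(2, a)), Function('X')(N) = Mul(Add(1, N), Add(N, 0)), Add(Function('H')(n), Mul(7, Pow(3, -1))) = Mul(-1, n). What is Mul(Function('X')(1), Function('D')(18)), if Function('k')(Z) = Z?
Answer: Rational(260, 3) ≈ 86.667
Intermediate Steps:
Function('H')(n) = Add(Rational(-7, 3), Mul(-1, n))
Function('X')(N) = Mul(N, Add(1, N)) (Function('X')(N) = Mul(Add(1, N), N) = Mul(N, Add(1, N)))
Function('D')(a) = Add(Rational(13, 3), Mul(Rational(13, 6), a)) (Function('D')(a) = Mul(Rational(-1, 2), Mul(Add(Rational(-7, 3), Mul(-1, 2)), Add(2, a))) = Mul(Rational(-1, 2), Mul(Add(Rational(-7, 3), -2), Add(2, a))) = Mul(Rational(-1, 2), Mul(Rational(-13, 3), Add(2, a))) = Mul(Rational(-1, 2), Add(Rational(-26, 3), Mul(Rational(-13, 3), a))) = Add(Rational(13, 3), Mul(Rational(13, 6), a)))
Mul(Function('X')(1), Function('D')(18)) = Mul(Mul(1, Add(1, 1)), Add(Rational(13, 3), Mul(Rational(13, 6), 18))) = Mul(Mul(1, 2), Add(Rational(13, 3), 39)) = Mul(2, Rational(130, 3)) = Rational(260, 3)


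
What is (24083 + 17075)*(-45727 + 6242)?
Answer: -1625123630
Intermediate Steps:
(24083 + 17075)*(-45727 + 6242) = 41158*(-39485) = -1625123630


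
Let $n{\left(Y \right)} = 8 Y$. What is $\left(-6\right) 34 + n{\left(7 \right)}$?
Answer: $-148$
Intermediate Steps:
$\left(-6\right) 34 + n{\left(7 \right)} = \left(-6\right) 34 + 8 \cdot 7 = -204 + 56 = -148$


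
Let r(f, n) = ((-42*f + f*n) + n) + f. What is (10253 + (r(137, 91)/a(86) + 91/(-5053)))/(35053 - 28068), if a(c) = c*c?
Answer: 383209392801/261043336180 ≈ 1.4680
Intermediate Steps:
r(f, n) = n - 41*f + f*n (r(f, n) = (n - 42*f + f*n) + f = n - 41*f + f*n)
a(c) = c²
(10253 + (r(137, 91)/a(86) + 91/(-5053)))/(35053 - 28068) = (10253 + ((91 - 41*137 + 137*91)/(86²) + 91/(-5053)))/(35053 - 28068) = (10253 + ((91 - 5617 + 12467)/7396 + 91*(-1/5053)))/6985 = (10253 + (6941*(1/7396) - 91/5053))*(1/6985) = (10253 + (6941/7396 - 91/5053))*(1/6985) = (10253 + 34399837/37371988)*(1/6985) = (383209392801/37371988)*(1/6985) = 383209392801/261043336180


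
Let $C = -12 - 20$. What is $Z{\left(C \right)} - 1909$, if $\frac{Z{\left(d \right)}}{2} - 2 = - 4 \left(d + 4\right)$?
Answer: $-1681$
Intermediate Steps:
$C = -32$
$Z{\left(d \right)} = -28 - 8 d$ ($Z{\left(d \right)} = 4 + 2 \left(- 4 \left(d + 4\right)\right) = 4 + 2 \left(- 4 \left(4 + d\right)\right) = 4 + 2 \left(-16 - 4 d\right) = 4 - \left(32 + 8 d\right) = -28 - 8 d$)
$Z{\left(C \right)} - 1909 = \left(-28 - -256\right) - 1909 = \left(-28 + 256\right) - 1909 = 228 - 1909 = -1681$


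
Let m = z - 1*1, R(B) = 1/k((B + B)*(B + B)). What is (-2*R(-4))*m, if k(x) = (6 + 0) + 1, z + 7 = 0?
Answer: 16/7 ≈ 2.2857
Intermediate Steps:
z = -7 (z = -7 + 0 = -7)
k(x) = 7 (k(x) = 6 + 1 = 7)
R(B) = ⅐ (R(B) = 1/7 = ⅐)
m = -8 (m = -7 - 1*1 = -7 - 1 = -8)
(-2*R(-4))*m = -2*⅐*(-8) = -2/7*(-8) = 16/7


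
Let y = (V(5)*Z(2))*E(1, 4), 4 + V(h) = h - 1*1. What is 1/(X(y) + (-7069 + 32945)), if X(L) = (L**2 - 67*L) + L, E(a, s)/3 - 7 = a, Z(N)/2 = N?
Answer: 1/25876 ≈ 3.8646e-5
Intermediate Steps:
Z(N) = 2*N
V(h) = -5 + h (V(h) = -4 + (h - 1*1) = -4 + (h - 1) = -4 + (-1 + h) = -5 + h)
E(a, s) = 21 + 3*a
y = 0 (y = ((-5 + 5)*(2*2))*(21 + 3*1) = (0*4)*(21 + 3) = 0*24 = 0)
X(L) = L**2 - 66*L
1/(X(y) + (-7069 + 32945)) = 1/(0*(-66 + 0) + (-7069 + 32945)) = 1/(0*(-66) + 25876) = 1/(0 + 25876) = 1/25876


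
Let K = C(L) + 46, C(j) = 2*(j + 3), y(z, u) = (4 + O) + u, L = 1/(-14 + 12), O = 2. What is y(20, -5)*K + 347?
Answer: 398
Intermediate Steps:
L = -½ (L = 1/(-2) = -½ ≈ -0.50000)
y(z, u) = 6 + u (y(z, u) = (4 + 2) + u = 6 + u)
C(j) = 6 + 2*j (C(j) = 2*(3 + j) = 6 + 2*j)
K = 51 (K = (6 + 2*(-½)) + 46 = (6 - 1) + 46 = 5 + 46 = 51)
y(20, -5)*K + 347 = (6 - 5)*51 + 347 = 1*51 + 347 = 51 + 347 = 398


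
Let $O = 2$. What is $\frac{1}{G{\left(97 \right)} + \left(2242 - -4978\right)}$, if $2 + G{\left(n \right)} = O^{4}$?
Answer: $\frac{1}{7234} \approx 0.00013824$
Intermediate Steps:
$G{\left(n \right)} = 14$ ($G{\left(n \right)} = -2 + 2^{4} = -2 + 16 = 14$)
$\frac{1}{G{\left(97 \right)} + \left(2242 - -4978\right)} = \frac{1}{14 + \left(2242 - -4978\right)} = \frac{1}{14 + \left(2242 + 4978\right)} = \frac{1}{14 + 7220} = \frac{1}{7234}$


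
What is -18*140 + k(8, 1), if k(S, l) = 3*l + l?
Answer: -2516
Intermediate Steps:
k(S, l) = 4*l
-18*140 + k(8, 1) = -18*140 + 4*1 = -2520 + 4 = -2516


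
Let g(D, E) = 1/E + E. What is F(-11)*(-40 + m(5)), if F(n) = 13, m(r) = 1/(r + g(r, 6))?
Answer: -34762/67 ≈ -518.84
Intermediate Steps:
g(D, E) = E + 1/E
m(r) = 1/(37/6 + r) (m(r) = 1/(r + (6 + 1/6)) = 1/(r + 37/6) = 1/(37/6 + r))
F(-11)*(-40 + m(5)) = 13*(-40 + 6/(37 + 6*5)) = 13*(-40 + 6/(37 + 30)) = 13*(-40 + 6/67) = 13*(-2674/67) = -34762/67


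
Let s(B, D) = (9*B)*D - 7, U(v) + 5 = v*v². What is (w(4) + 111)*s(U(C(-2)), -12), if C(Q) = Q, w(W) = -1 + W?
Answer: 159258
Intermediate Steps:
U(v) = -5 + v³ (U(v) = -5 + v*v² = -5 + v³)
s(B, D) = -7 + 9*B*D (s(B, D) = 9*B*D - 7 = -7 + 9*B*D)
(w(4) + 111)*s(U(C(-2)), -12) = ((-1 + 4) + 111)*(-7 + 9*(-5 + (-2)³)*(-12)) = (3 + 111)*(-7 + 9*(-5 - 8)*(-12)) = 114*(-7 + 9*(-13)*(-12)) = 114*(-7 + 1404) = 114*1397 = 159258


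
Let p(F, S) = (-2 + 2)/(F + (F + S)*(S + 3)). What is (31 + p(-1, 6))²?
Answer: 961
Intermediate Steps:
p(F, S) = 0 (p(F, S) = 0/(F + (F + S)*(3 + S)) = 0/(F + (3 + S)*(F + S)) = 0)
(31 + p(-1, 6))² = (31 + 0)² = 31² = 961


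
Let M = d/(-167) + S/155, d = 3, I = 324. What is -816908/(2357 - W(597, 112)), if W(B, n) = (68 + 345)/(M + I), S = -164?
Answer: -3414220830698/9845603077 ≈ -346.78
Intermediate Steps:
M = -27853/25885 (M = 3/(-167) - 164/155 = 3*(-1/167) - 164*1/155 = -3/167 - 164/155 = -27853/25885 ≈ -1.0760)
W(B, n) = 10690505/8358887 (W(B, n) = (68 + 345)/(-27853/25885 + 324) = 413/(8358887/25885) = 413*(25885/8358887) = 10690505/8358887)
-816908/(2357 - W(597, 112)) = -816908/(2357 - 1*10690505/8358887) = -816908/(2357 - 10690505/8358887) = -816908/19691206154/8358887 = -816908*8358887/19691206154 = -3414220830698/9845603077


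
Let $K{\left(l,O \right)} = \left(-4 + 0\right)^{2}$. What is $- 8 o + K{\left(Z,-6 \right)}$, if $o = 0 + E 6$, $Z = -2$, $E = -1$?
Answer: $64$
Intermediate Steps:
$K{\left(l,O \right)} = 16$ ($K{\left(l,O \right)} = \left(-4\right)^{2} = 16$)
$o = -6$ ($o = 0 - 6 = -6$)
$- 8 o + K{\left(Z,-6 \right)} = \left(-8\right) \left(-6\right) + 16 = 48 + 16 = 64$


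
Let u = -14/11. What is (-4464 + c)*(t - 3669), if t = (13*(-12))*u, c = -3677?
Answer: 310782675/11 ≈ 2.8253e+7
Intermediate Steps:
u = -14/11 (u = -14*1/11 = -14/11 ≈ -1.2727)
t = 2184/11 (t = (13*(-12))*(-14/11) = -156*(-14/11) = 2184/11 ≈ 198.55)
(-4464 + c)*(t - 3669) = (-4464 - 3677)*(2184/11 - 3669) = -8141*(-38175/11) = 310782675/11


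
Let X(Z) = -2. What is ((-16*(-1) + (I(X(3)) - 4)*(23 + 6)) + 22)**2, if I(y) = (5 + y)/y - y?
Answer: 16129/4 ≈ 4032.3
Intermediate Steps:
I(y) = -y + (5 + y)/y (I(y) = (5 + y)/y - y = -y + (5 + y)/y)
((-16*(-1) + (I(X(3)) - 4)*(23 + 6)) + 22)**2 = ((-16*(-1) + ((1 - 1*(-2) + 5/(-2)) - 4)*(23 + 6)) + 22)**2 = ((16 + ((1 + 2 + 5*(-1/2)) - 4)*29) + 22)**2 = ((16 + ((1 + 2 - 5/2) - 4)*29) + 22)**2 = ((16 + (1/2 - 4)*29) + 22)**2 = ((16 - 7/2*29) + 22)**2 = ((16 - 203/2) + 22)**2 = (-171/2 + 22)**2 = (-127/2)**2 = 16129/4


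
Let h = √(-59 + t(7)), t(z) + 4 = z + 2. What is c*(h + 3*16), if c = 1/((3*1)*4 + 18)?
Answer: 8/5 + I*√6/10 ≈ 1.6 + 0.24495*I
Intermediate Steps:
t(z) = -2 + z (t(z) = -4 + (z + 2) = -4 + (2 + z) = -2 + z)
c = 1/30 (c = 1/(3*4 + 18) = 1/(12 + 18) = 1/30 ≈ 0.033333)
h = 3*I*√6 (h = √(-59 + (-2 + 7)) = √(-59 + 5) = √(-54) = 3*I*√6 ≈ 7.3485*I)
c*(h + 3*16) = (3*I*√6 + 3*16)/30 = (3*I*√6 + 48)/30 = (48 + 3*I*√6)/30 = 8/5 + I*√6/10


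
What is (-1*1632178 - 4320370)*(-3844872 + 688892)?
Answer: 18786122437040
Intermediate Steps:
(-1*1632178 - 4320370)*(-3844872 + 688892) = (-1632178 - 4320370)*(-3155980) = -5952548*(-3155980) = 18786122437040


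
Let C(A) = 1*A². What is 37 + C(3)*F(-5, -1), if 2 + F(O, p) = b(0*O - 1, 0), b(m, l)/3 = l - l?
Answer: 19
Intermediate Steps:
b(m, l) = 0 (b(m, l) = 3*(l - l) = 3*0 = 0)
C(A) = A²
F(O, p) = -2 (F(O, p) = -2 + 0 = -2)
37 + C(3)*F(-5, -1) = 37 + 3²*(-2) = 37 + 9*(-2) = 37 - 18 = 19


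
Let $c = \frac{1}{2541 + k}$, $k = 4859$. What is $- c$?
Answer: $- \frac{1}{7400} \approx -0.00013514$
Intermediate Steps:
$c = \frac{1}{7400}$ ($c = \frac{1}{2541 + 4859} = \frac{1}{7400} \approx 0.00013514$)
$- c = \left(-1\right) \frac{1}{7400} = - \frac{1}{7400}$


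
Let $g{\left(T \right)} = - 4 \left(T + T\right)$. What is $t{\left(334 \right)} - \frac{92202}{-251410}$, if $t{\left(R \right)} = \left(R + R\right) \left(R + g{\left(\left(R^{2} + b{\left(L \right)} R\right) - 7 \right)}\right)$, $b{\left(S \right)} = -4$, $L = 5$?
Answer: $- \frac{74009467341699}{125705} \approx -5.8875 \cdot 10^{8}$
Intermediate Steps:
$g{\left(T \right)} = - 8 T$ ($g{\left(T \right)} = - 4 \cdot 2 T = - 8 T$)
$t{\left(R \right)} = 2 R \left(56 - 8 R^{2} + 33 R\right)$ ($t{\left(R \right)} = \left(R + R\right) \left(R - 8 \left(\left(R^{2} - 4 R\right) - 7\right)\right) = 2 R \left(R - 8 \left(-7 + R^{2} - 4 R\right)\right) = 2 R \left(R + \left(56 - 8 R^{2} + 32 R\right)\right) = 2 R \left(56 - 8 R^{2} + 33 R\right)$)
$t{\left(334 \right)} - \frac{92202}{-251410} = 2 \cdot 334 \left(56 - 8 \cdot 334^{2} + 33 \cdot 334\right) - \frac{92202}{-251410} = 2 \cdot 334 \left(56 - 892448 + 11022\right) - - \frac{46101}{125705} = 2 \cdot 334 \left(56 - 892448 + 11022\right) + \frac{46101}{125705} = 2 \cdot 334 \left(-881370\right) + \frac{46101}{125705} = -588755160 + \frac{46101}{125705} = - \frac{74009467341699}{125705}$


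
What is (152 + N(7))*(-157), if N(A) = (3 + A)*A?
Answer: -34854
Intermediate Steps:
N(A) = A*(3 + A)
(152 + N(7))*(-157) = (152 + 7*(3 + 7))*(-157) = (152 + 7*10)*(-157) = (152 + 70)*(-157) = 222*(-157) = -34854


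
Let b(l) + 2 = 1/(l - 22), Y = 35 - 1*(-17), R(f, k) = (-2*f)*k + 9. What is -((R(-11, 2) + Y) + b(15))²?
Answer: -518400/49 ≈ -10580.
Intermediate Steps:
R(f, k) = 9 - 2*f*k (R(f, k) = -2*f*k + 9 = 9 - 2*f*k)
Y = 52 (Y = 35 + 17 = 52)
b(l) = -2 + 1/(-22 + l) (b(l) = -2 + 1/(l - 22) = -2 + 1/(-22 + l))
-((R(-11, 2) + Y) + b(15))² = -(((9 - 2*(-11)*2) + 52) + (45 - 2*15)/(-22 + 15))² = -(((9 + 44) + 52) + (45 - 30)/(-7))² = -((53 + 52) - ⅐*15)² = -(105 - 15/7)² = -(720/7)² = -1*518400/49 = -518400/49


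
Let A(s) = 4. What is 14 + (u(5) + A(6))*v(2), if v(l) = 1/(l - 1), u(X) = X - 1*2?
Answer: 21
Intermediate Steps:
u(X) = -2 + X (u(X) = X - 2 = -2 + X)
v(l) = 1/(-1 + l)
14 + (u(5) + A(6))*v(2) = 14 + ((-2 + 5) + 4)/(-1 + 2) = 14 + (3 + 4)/1 = 14 + 7*1 = 14 + 7 = 21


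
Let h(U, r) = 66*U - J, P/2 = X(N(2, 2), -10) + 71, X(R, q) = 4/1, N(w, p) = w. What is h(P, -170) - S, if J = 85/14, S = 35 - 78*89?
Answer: 235213/14 ≈ 16801.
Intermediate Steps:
S = -6907 (S = 35 - 6942 = -6907)
X(R, q) = 4 (X(R, q) = 4*1 = 4)
J = 85/14 (J = 85*(1/14) = 85/14 ≈ 6.0714)
P = 150 (P = 2*(4 + 71) = 2*75 = 150)
h(U, r) = -85/14 + 66*U (h(U, r) = 66*U - 1*85/14 = 66*U - 85/14 = -85/14 + 66*U)
h(P, -170) - S = (-85/14 + 66*150) - 1*(-6907) = (-85/14 + 9900) + 6907 = 138515/14 + 6907 = 235213/14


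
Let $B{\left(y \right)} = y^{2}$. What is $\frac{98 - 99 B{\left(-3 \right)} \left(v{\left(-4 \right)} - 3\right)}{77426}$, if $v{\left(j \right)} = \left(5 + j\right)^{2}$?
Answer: $\frac{940}{38713} \approx 0.024281$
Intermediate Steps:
$\frac{98 - 99 B{\left(-3 \right)} \left(v{\left(-4 \right)} - 3\right)}{77426} = \frac{98 - 99 \left(-3\right)^{2} \left(\left(5 - 4\right)^{2} - 3\right)}{77426} = \left(98 - 99 \cdot 9 \left(1^{2} - 3\right)\right) \frac{1}{77426} = \left(98 - 99 \cdot 9 \left(1 - 3\right)\right) \frac{1}{77426} = \left(98 - 99 \cdot 9 \left(-2\right)\right) \frac{1}{77426} = \left(98 - -1782\right) \frac{1}{77426} = \left(98 + 1782\right) \frac{1}{77426} = 1880 \cdot \frac{1}{77426} = \frac{940}{38713}$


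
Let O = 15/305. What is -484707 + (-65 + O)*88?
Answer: -29915783/61 ≈ -4.9042e+5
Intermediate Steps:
O = 3/61 (O = 15*(1/305) = 3/61 ≈ 0.049180)
-484707 + (-65 + O)*88 = -484707 + (-65 + 3/61)*88 = -484707 - 3962/61*88 = -484707 - 348656/61 = -29915783/61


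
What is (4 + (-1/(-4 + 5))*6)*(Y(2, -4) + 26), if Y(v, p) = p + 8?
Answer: -60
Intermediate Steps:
Y(v, p) = 8 + p
(4 + (-1/(-4 + 5))*6)*(Y(2, -4) + 26) = (4 + (-1/(-4 + 5))*6)*((8 - 4) + 26) = (4 + (-1/1)*6)*(4 + 26) = (4 + (1*(-1))*6)*30 = (4 - 1*6)*30 = (4 - 6)*30 = -2*30 = -60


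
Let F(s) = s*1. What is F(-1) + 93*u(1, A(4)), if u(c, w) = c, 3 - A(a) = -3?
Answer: 92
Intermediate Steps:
A(a) = 6 (A(a) = 3 - 1*(-3) = 3 + 3 = 6)
F(s) = s
F(-1) + 93*u(1, A(4)) = -1 + 93*1 = -1 + 93 = 92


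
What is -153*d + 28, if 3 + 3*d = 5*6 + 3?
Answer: -1502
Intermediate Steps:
d = 10 (d = -1 + (5*6 + 3)/3 = -1 + (30 + 3)/3 = -1 + (⅓)*33 = -1 + 11 = 10)
-153*d + 28 = -153*10 + 28 = -1530 + 28 = -1502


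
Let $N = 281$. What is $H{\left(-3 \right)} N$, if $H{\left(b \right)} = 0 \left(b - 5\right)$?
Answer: $0$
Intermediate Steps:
$H{\left(b \right)} = 0$ ($H{\left(b \right)} = 0 \left(-5 + b\right) = 0$)
$H{\left(-3 \right)} N = 0 \cdot 281 = 0$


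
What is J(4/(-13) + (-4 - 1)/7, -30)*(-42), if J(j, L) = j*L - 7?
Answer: -12918/13 ≈ -993.69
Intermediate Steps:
J(j, L) = -7 + L*j (J(j, L) = L*j - 7 = -7 + L*j)
J(4/(-13) + (-4 - 1)/7, -30)*(-42) = (-7 - 30*(4/(-13) + (-4 - 1)/7))*(-42) = (-7 - 30*(4*(-1/13) - 5*⅐))*(-42) = (-7 - 30*(-4/13 - 5/7))*(-42) = (-7 - 30*(-93/91))*(-42) = (-7 + 2790/91)*(-42) = (2153/91)*(-42) = -12918/13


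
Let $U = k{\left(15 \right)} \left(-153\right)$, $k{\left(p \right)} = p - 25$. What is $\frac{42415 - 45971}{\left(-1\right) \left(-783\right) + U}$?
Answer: $- \frac{3556}{2313} \approx -1.5374$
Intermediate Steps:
$k{\left(p \right)} = -25 + p$ ($k{\left(p \right)} = p - 25 = -25 + p$)
$U = 1530$ ($U = \left(-25 + 15\right) \left(-153\right) = \left(-10\right) \left(-153\right) = 1530$)
$\frac{42415 - 45971}{\left(-1\right) \left(-783\right) + U} = \frac{42415 - 45971}{\left(-1\right) \left(-783\right) + 1530} = - \frac{3556}{783 + 1530} = - \frac{3556}{2313}$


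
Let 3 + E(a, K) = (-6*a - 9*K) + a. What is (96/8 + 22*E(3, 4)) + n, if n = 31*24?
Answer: -432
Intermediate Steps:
E(a, K) = -3 - 9*K - 5*a (E(a, K) = -3 + ((-6*a - 9*K) + a) = -3 + ((-9*K - 6*a) + a) = -3 + (-9*K - 5*a) = -3 - 9*K - 5*a)
n = 744
(96/8 + 22*E(3, 4)) + n = (96/8 + 22*(-3 - 9*4 - 5*3)) + 744 = (96*(1/8) + 22*(-3 - 36 - 15)) + 744 = (12 + 22*(-54)) + 744 = (12 - 1188) + 744 = -1176 + 744 = -432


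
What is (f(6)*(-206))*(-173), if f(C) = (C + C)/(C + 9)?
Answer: 142552/5 ≈ 28510.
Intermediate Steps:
f(C) = 2*C/(9 + C) (f(C) = (2*C)/(9 + C) = 2*C/(9 + C))
(f(6)*(-206))*(-173) = ((2*6/(9 + 6))*(-206))*(-173) = ((2*6/15)*(-206))*(-173) = ((2*6*(1/15))*(-206))*(-173) = ((4/5)*(-206))*(-173) = -824/5*(-173) = 142552/5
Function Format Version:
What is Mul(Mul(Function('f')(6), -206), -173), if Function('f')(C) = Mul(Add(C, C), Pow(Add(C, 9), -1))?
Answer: Rational(142552, 5) ≈ 28510.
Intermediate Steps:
Function('f')(C) = Mul(2, C, Pow(Add(9, C), -1)) (Function('f')(C) = Mul(Mul(2, C), Pow(Add(9, C), -1)) = Mul(2, C, Pow(Add(9, C), -1)))
Mul(Mul(Function('f')(6), -206), -173) = Mul(Mul(Mul(2, 6, Pow(Add(9, 6), -1)), -206), -173) = Mul(Mul(Mul(2, 6, Pow(15, -1)), -206), -173) = Mul(Mul(Mul(2, 6, Rational(1, 15)), -206), -173) = Mul(Mul(Rational(4, 5), -206), -173) = Mul(Rational(-824, 5), -173) = Rational(142552, 5)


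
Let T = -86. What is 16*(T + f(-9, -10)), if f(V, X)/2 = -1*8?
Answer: -1632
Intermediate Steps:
f(V, X) = -16 (f(V, X) = 2*(-1*8) = 2*(-8) = -16)
16*(T + f(-9, -10)) = 16*(-86 - 16) = 16*(-102) = -1632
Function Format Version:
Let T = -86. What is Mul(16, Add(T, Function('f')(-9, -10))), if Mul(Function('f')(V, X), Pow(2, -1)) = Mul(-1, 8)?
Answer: -1632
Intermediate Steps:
Function('f')(V, X) = -16 (Function('f')(V, X) = Mul(2, Mul(-1, 8)) = Mul(2, -8) = -16)
Mul(16, Add(T, Function('f')(-9, -10))) = Mul(16, Add(-86, -16)) = Mul(16, -102) = -1632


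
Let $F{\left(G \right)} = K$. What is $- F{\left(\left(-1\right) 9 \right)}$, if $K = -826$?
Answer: $826$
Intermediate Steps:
$F{\left(G \right)} = -826$
$- F{\left(\left(-1\right) 9 \right)} = \left(-1\right) \left(-826\right) = 826$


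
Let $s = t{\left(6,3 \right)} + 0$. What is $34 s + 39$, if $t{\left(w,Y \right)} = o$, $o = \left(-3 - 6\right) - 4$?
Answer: $-403$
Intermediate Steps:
$o = -13$ ($o = \left(-3 - 6\right) - 4 = -9 - 4 = -13$)
$t{\left(w,Y \right)} = -13$
$s = -13$ ($s = -13 + 0 = -13$)
$34 s + 39 = 34 \left(-13\right) + 39 = -442 + 39 = -403$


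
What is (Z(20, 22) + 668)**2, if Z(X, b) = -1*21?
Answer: 418609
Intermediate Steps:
Z(X, b) = -21
(Z(20, 22) + 668)**2 = (-21 + 668)**2 = 647**2 = 418609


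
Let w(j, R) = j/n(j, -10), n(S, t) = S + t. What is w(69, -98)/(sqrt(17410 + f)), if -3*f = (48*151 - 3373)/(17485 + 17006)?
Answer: 207*sqrt(20711397749335)/106286202245 ≈ 0.0088634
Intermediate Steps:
f = -3875/103473 (f = -(48*151 - 3373)/(3*(17485 + 17006)) = -(7248 - 3373)/(3*34491) = -3875/(3*34491) = -1/3*3875/34491 = -3875/103473 ≈ -0.037449)
w(j, R) = j/(-10 + j) (w(j, R) = j/(j - 10) = j/(-10 + j))
w(69, -98)/(sqrt(17410 + f)) = (69/(-10 + 69))/(sqrt(17410 - 3875/103473)) = (69/59)/(sqrt(1801461055/103473)) = (69*(1/59))/((sqrt(20711397749335)/34491)) = 69*(3*sqrt(20711397749335)/1801461055)/59 = 207*sqrt(20711397749335)/106286202245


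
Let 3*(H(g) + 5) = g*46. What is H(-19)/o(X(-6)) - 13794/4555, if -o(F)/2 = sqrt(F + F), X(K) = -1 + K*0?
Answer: -13794/4555 - 889*I*sqrt(2)/12 ≈ -3.0283 - 104.77*I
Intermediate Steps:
X(K) = -1 (X(K) = -1 + 0 = -1)
H(g) = -5 + 46*g/3 (H(g) = -5 + (g*46)/3 = -5 + (46*g)/3 = -5 + 46*g/3)
o(F) = -2*sqrt(2)*sqrt(F) (o(F) = -2*sqrt(F + F) = -2*sqrt(2)*sqrt(F))
H(-19)/o(X(-6)) - 13794/4555 = (-5 + (46/3)*(-19))/((-2*sqrt(2)*sqrt(-1))) - 13794/4555 = (-5 - 874/3)/((-2*sqrt(2)*I)) - 13794*1/4555 = -889*I*sqrt(2)/4/3 - 13794/4555 = -889*I*sqrt(2)/12 - 13794/4555 = -13794/4555 - 889*I*sqrt(2)/12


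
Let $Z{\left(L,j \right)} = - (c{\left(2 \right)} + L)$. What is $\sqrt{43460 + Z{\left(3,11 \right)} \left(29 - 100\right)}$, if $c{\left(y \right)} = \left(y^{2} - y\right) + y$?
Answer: $\sqrt{43957} \approx 209.66$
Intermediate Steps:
$c{\left(y \right)} = y^{2}$
$Z{\left(L,j \right)} = -4 - L$ ($Z{\left(L,j \right)} = - (2^{2} + L) = - (4 + L) = -4 - L$)
$\sqrt{43460 + Z{\left(3,11 \right)} \left(29 - 100\right)} = \sqrt{43460 + \left(-4 - 3\right) \left(29 - 100\right)} = \sqrt{43460 + \left(-4 - 3\right) \left(-71\right)} = \sqrt{43460 - -497} = \sqrt{43460 + 497} = \sqrt{43957}$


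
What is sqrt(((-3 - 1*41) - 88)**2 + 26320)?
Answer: 4*sqrt(2734) ≈ 209.15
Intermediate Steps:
sqrt(((-3 - 1*41) - 88)**2 + 26320) = sqrt(((-3 - 41) - 88)**2 + 26320) = sqrt((-44 - 88)**2 + 26320) = sqrt((-132)**2 + 26320) = sqrt(17424 + 26320) = sqrt(43744) = 4*sqrt(2734)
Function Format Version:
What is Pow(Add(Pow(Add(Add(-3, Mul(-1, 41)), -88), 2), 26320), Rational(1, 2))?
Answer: Mul(4, Pow(2734, Rational(1, 2))) ≈ 209.15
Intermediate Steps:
Pow(Add(Pow(Add(Add(-3, Mul(-1, 41)), -88), 2), 26320), Rational(1, 2)) = Pow(Add(Pow(Add(Add(-3, -41), -88), 2), 26320), Rational(1, 2)) = Pow(Add(Pow(Add(-44, -88), 2), 26320), Rational(1, 2)) = Pow(Add(Pow(-132, 2), 26320), Rational(1, 2)) = Pow(Add(17424, 26320), Rational(1, 2)) = Pow(43744, Rational(1, 2)) = Mul(4, Pow(2734, Rational(1, 2)))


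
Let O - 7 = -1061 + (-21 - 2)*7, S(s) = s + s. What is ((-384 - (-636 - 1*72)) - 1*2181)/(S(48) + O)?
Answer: 619/373 ≈ 1.6595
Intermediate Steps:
S(s) = 2*s
O = -1215 (O = 7 + (-1061 + (-21 - 2)*7) = 7 + (-1061 - 23*7) = 7 + (-1061 - 161) = 7 - 1222 = -1215)
((-384 - (-636 - 1*72)) - 1*2181)/(S(48) + O) = ((-384 - (-636 - 1*72)) - 1*2181)/(2*48 - 1215) = ((-384 - (-636 - 72)) - 2181)/(96 - 1215) = ((-384 - 1*(-708)) - 2181)/(-1119) = ((-384 + 708) - 2181)*(-1/1119) = (324 - 2181)*(-1/1119) = -1857*(-1/1119) = 619/373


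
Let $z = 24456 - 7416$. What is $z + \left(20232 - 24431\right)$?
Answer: $12841$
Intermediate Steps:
$z = 17040$
$z + \left(20232 - 24431\right) = 17040 + \left(20232 - 24431\right) = 17040 - 4199 = 12841$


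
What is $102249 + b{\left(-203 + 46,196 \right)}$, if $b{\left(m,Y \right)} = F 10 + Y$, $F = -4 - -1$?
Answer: $102415$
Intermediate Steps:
$F = -3$ ($F = -4 + 1 = -3$)
$b{\left(m,Y \right)} = -30 + Y$ ($b{\left(m,Y \right)} = \left(-3\right) 10 + Y = -30 + Y$)
$102249 + b{\left(-203 + 46,196 \right)} = 102249 + \left(-30 + 196\right) = 102249 + 166 = 102415$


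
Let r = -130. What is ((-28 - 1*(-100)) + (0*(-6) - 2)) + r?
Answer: -60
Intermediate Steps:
((-28 - 1*(-100)) + (0*(-6) - 2)) + r = ((-28 - 1*(-100)) + (0*(-6) - 2)) - 130 = ((-28 + 100) + (0 - 2)) - 130 = (72 - 2) - 130 = 70 - 130 = -60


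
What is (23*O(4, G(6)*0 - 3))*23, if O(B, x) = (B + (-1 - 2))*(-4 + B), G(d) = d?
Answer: 0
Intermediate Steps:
O(B, x) = (-4 + B)*(-3 + B) (O(B, x) = (B - 3)*(-4 + B) = (-3 + B)*(-4 + B) = (-4 + B)*(-3 + B))
(23*O(4, G(6)*0 - 3))*23 = (23*(12 + 4**2 - 7*4))*23 = (23*(12 + 16 - 28))*23 = (23*0)*23 = 0*23 = 0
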